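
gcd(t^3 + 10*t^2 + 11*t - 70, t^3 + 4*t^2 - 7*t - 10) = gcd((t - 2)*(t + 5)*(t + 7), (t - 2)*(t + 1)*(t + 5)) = t^2 + 3*t - 10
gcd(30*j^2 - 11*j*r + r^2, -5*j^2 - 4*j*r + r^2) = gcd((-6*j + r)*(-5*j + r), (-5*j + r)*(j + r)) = -5*j + r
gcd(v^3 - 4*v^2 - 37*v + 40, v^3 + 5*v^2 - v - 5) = v^2 + 4*v - 5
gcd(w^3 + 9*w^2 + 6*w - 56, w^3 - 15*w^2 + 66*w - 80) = w - 2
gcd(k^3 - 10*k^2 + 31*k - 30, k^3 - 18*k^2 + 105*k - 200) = k - 5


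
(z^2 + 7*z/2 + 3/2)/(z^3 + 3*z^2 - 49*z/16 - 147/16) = 8*(2*z + 1)/(16*z^2 - 49)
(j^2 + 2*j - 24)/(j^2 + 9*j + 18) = (j - 4)/(j + 3)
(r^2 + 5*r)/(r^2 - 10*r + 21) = r*(r + 5)/(r^2 - 10*r + 21)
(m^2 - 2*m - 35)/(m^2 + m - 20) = (m - 7)/(m - 4)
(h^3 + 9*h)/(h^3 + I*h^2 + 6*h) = (h - 3*I)/(h - 2*I)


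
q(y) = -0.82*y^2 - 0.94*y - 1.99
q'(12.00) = -20.62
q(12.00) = -131.35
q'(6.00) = -10.78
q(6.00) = -37.15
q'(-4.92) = 7.13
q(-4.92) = -17.21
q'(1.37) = -3.19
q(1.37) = -4.82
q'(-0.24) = -0.55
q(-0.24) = -1.81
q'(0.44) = -1.66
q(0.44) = -2.56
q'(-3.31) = 4.49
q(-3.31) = -7.86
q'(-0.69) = 0.19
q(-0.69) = -1.73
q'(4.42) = -8.19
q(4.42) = -22.16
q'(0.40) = -1.60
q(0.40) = -2.50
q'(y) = -1.64*y - 0.94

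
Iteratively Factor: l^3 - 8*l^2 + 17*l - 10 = (l - 5)*(l^2 - 3*l + 2) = (l - 5)*(l - 1)*(l - 2)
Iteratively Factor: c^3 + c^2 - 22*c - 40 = (c + 2)*(c^2 - c - 20) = (c + 2)*(c + 4)*(c - 5)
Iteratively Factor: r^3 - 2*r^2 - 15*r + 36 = (r + 4)*(r^2 - 6*r + 9) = (r - 3)*(r + 4)*(r - 3)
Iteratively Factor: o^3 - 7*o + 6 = (o + 3)*(o^2 - 3*o + 2) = (o - 1)*(o + 3)*(o - 2)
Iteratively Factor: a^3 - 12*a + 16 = (a - 2)*(a^2 + 2*a - 8) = (a - 2)*(a + 4)*(a - 2)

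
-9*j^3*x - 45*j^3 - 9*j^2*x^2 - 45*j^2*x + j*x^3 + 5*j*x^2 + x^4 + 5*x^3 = (-3*j + x)*(j + x)*(3*j + x)*(x + 5)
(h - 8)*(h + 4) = h^2 - 4*h - 32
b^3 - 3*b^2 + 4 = (b - 2)^2*(b + 1)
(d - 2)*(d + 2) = d^2 - 4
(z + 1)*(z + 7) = z^2 + 8*z + 7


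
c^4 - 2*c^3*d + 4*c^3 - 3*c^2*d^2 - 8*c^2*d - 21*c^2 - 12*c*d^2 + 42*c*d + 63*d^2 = (c - 3)*(c + 7)*(c - 3*d)*(c + d)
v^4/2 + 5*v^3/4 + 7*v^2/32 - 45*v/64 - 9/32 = (v/2 + 1/4)*(v - 3/4)*(v + 3/4)*(v + 2)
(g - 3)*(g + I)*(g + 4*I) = g^3 - 3*g^2 + 5*I*g^2 - 4*g - 15*I*g + 12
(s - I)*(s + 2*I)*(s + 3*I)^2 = s^4 + 7*I*s^3 - 13*s^2 + 3*I*s - 18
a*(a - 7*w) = a^2 - 7*a*w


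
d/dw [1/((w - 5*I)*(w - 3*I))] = 2*(-w + 4*I)/(w^4 - 16*I*w^3 - 94*w^2 + 240*I*w + 225)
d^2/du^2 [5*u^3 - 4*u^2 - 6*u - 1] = 30*u - 8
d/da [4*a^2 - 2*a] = 8*a - 2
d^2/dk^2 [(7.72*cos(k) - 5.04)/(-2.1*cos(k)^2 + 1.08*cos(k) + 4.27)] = (6.98712595709292*(1 - cos(k)^2)^2 - 3.33178284908674*cos(k)^5 - 37.3401362827699*cos(k)^3 + 22.6739783758826*cos(k)^2 + 31.3099929508912*cos(k) - 23.9515481665124)/(-0.967741935483871*cos(k)^2 + 0.497695852534562*cos(k) + 1.96774193548387)^3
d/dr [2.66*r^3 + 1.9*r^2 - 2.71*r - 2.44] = 7.98*r^2 + 3.8*r - 2.71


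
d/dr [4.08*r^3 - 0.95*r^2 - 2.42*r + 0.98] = 12.24*r^2 - 1.9*r - 2.42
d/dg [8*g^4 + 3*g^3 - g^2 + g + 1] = 32*g^3 + 9*g^2 - 2*g + 1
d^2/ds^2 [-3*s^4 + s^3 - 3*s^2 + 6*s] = -36*s^2 + 6*s - 6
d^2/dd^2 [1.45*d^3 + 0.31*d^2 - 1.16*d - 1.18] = 8.7*d + 0.62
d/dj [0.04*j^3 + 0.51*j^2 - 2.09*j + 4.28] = 0.12*j^2 + 1.02*j - 2.09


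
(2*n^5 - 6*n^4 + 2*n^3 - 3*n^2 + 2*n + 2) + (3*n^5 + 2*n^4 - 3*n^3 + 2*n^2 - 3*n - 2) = 5*n^5 - 4*n^4 - n^3 - n^2 - n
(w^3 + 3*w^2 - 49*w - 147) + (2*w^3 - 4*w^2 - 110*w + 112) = 3*w^3 - w^2 - 159*w - 35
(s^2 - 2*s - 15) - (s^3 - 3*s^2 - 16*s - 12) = -s^3 + 4*s^2 + 14*s - 3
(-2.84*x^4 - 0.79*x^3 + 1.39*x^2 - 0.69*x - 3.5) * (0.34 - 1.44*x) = 4.0896*x^5 + 0.172*x^4 - 2.2702*x^3 + 1.4662*x^2 + 4.8054*x - 1.19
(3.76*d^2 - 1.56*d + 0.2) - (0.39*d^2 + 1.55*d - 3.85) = 3.37*d^2 - 3.11*d + 4.05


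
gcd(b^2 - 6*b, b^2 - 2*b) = b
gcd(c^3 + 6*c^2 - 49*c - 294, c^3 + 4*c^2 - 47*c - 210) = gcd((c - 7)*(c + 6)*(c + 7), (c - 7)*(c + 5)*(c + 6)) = c^2 - c - 42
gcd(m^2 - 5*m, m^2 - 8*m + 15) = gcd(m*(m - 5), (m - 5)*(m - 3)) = m - 5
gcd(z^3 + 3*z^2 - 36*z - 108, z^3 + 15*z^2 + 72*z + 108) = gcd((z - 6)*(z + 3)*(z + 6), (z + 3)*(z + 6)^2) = z^2 + 9*z + 18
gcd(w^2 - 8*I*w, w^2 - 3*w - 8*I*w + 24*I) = w - 8*I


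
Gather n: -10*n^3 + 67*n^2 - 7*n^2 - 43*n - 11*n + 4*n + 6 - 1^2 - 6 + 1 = -10*n^3 + 60*n^2 - 50*n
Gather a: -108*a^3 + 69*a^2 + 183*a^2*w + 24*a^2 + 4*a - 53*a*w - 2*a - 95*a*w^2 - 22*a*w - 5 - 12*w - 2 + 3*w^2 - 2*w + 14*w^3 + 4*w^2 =-108*a^3 + a^2*(183*w + 93) + a*(-95*w^2 - 75*w + 2) + 14*w^3 + 7*w^2 - 14*w - 7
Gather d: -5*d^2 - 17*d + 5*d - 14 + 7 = -5*d^2 - 12*d - 7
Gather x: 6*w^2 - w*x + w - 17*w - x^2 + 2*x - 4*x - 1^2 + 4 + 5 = 6*w^2 - 16*w - x^2 + x*(-w - 2) + 8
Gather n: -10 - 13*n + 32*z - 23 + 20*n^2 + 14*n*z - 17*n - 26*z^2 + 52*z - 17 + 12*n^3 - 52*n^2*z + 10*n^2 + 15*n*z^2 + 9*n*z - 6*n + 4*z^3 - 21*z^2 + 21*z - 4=12*n^3 + n^2*(30 - 52*z) + n*(15*z^2 + 23*z - 36) + 4*z^3 - 47*z^2 + 105*z - 54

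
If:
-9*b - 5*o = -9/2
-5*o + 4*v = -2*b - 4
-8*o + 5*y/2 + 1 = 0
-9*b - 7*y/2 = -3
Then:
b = 142/279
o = -1/62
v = -2845/2232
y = -14/31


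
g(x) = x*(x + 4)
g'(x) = 2*x + 4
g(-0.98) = -2.96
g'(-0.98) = 2.04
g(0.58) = 2.66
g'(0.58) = 5.16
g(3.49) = 26.14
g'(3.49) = 10.98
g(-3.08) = -2.83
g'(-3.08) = -2.16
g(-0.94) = -2.88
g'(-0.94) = 2.12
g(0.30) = 1.29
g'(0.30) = 4.60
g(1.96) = 11.68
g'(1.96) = 7.92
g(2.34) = 14.84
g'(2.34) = 8.68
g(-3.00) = -3.00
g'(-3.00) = -2.00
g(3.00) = 21.00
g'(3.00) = 10.00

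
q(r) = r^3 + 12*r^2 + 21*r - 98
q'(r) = 3*r^2 + 24*r + 21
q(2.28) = 24.11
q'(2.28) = 91.32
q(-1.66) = -104.37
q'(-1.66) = -10.57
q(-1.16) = -107.77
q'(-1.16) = -2.80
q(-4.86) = -31.42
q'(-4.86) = -24.78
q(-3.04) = -79.04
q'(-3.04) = -24.24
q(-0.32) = -103.52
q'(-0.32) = 13.63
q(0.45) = -86.03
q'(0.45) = 32.41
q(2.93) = 91.70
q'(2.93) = 117.07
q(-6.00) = -8.00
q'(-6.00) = -15.00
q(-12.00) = -350.00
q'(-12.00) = 165.00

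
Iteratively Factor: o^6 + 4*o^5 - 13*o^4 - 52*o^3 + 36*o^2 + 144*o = (o + 2)*(o^5 + 2*o^4 - 17*o^3 - 18*o^2 + 72*o) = (o + 2)*(o + 4)*(o^4 - 2*o^3 - 9*o^2 + 18*o) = o*(o + 2)*(o + 4)*(o^3 - 2*o^2 - 9*o + 18) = o*(o - 3)*(o + 2)*(o + 4)*(o^2 + o - 6) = o*(o - 3)*(o - 2)*(o + 2)*(o + 4)*(o + 3)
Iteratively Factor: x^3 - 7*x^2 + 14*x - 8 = (x - 2)*(x^2 - 5*x + 4) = (x - 2)*(x - 1)*(x - 4)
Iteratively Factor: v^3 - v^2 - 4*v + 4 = (v + 2)*(v^2 - 3*v + 2) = (v - 1)*(v + 2)*(v - 2)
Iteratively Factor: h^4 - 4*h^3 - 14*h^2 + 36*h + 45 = (h - 3)*(h^3 - h^2 - 17*h - 15) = (h - 3)*(h + 3)*(h^2 - 4*h - 5) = (h - 5)*(h - 3)*(h + 3)*(h + 1)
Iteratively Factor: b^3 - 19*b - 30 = (b + 3)*(b^2 - 3*b - 10) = (b + 2)*(b + 3)*(b - 5)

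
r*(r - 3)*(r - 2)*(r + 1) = r^4 - 4*r^3 + r^2 + 6*r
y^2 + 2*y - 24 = (y - 4)*(y + 6)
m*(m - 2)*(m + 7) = m^3 + 5*m^2 - 14*m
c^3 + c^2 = c^2*(c + 1)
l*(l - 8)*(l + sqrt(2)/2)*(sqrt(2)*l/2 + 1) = sqrt(2)*l^4/2 - 4*sqrt(2)*l^3 + 3*l^3/2 - 12*l^2 + sqrt(2)*l^2/2 - 4*sqrt(2)*l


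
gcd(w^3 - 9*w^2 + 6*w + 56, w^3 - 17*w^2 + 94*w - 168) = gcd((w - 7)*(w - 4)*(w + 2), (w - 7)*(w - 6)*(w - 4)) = w^2 - 11*w + 28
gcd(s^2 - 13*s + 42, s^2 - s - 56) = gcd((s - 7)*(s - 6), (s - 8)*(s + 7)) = 1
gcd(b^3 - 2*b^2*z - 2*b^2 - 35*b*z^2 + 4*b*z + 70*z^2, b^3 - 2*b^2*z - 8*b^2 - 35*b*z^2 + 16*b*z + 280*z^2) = -b^2 + 2*b*z + 35*z^2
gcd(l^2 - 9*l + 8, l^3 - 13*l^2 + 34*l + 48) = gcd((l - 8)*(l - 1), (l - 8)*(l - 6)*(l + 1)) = l - 8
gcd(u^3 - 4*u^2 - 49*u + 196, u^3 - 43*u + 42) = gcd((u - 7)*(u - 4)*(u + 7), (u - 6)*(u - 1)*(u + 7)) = u + 7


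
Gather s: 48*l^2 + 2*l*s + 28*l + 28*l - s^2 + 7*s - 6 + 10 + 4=48*l^2 + 56*l - s^2 + s*(2*l + 7) + 8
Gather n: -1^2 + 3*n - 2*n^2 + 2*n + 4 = -2*n^2 + 5*n + 3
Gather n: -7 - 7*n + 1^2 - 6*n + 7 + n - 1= -12*n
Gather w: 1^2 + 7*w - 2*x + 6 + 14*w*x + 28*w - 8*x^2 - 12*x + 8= w*(14*x + 35) - 8*x^2 - 14*x + 15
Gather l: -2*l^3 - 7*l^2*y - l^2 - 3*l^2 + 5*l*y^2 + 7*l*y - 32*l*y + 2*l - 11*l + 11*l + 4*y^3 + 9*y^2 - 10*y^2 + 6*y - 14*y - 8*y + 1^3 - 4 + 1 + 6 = -2*l^3 + l^2*(-7*y - 4) + l*(5*y^2 - 25*y + 2) + 4*y^3 - y^2 - 16*y + 4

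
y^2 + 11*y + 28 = (y + 4)*(y + 7)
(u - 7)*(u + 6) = u^2 - u - 42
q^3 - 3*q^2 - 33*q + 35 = (q - 7)*(q - 1)*(q + 5)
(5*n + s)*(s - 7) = 5*n*s - 35*n + s^2 - 7*s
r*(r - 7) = r^2 - 7*r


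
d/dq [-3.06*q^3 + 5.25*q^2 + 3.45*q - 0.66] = -9.18*q^2 + 10.5*q + 3.45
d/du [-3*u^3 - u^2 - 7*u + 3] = -9*u^2 - 2*u - 7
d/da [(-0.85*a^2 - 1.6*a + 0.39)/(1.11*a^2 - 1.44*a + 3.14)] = (3.0*a^2 - 6.2038*a - 4.4624)/(1.2321*a^4 - 3.1968*a^3 + 9.0444*a^2 - 9.0432*a + 9.8596)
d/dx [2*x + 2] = 2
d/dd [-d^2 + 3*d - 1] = 3 - 2*d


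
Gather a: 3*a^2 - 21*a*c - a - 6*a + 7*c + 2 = 3*a^2 + a*(-21*c - 7) + 7*c + 2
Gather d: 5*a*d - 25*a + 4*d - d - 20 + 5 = -25*a + d*(5*a + 3) - 15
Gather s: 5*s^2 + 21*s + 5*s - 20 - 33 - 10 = 5*s^2 + 26*s - 63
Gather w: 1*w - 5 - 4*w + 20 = 15 - 3*w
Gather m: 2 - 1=1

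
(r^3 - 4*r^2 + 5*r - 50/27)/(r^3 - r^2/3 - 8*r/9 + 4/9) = (9*r^2 - 30*r + 25)/(3*(3*r^2 + r - 2))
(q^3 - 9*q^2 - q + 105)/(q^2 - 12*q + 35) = q + 3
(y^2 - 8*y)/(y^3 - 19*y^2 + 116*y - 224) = y/(y^2 - 11*y + 28)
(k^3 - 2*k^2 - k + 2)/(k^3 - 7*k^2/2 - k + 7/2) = 2*(k - 2)/(2*k - 7)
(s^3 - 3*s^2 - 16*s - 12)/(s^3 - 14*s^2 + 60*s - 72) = (s^2 + 3*s + 2)/(s^2 - 8*s + 12)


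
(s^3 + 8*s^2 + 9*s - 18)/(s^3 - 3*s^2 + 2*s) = (s^2 + 9*s + 18)/(s*(s - 2))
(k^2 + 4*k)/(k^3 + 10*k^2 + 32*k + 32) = k/(k^2 + 6*k + 8)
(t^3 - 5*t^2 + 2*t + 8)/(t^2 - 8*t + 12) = (t^2 - 3*t - 4)/(t - 6)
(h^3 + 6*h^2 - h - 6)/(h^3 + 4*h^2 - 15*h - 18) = (h - 1)/(h - 3)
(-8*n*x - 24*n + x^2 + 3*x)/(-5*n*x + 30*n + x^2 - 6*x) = (8*n*x + 24*n - x^2 - 3*x)/(5*n*x - 30*n - x^2 + 6*x)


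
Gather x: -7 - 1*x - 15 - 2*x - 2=-3*x - 24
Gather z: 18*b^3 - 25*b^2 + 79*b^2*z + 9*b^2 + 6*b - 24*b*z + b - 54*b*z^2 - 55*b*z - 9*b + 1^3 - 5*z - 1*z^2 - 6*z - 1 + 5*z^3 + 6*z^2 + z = 18*b^3 - 16*b^2 - 2*b + 5*z^3 + z^2*(5 - 54*b) + z*(79*b^2 - 79*b - 10)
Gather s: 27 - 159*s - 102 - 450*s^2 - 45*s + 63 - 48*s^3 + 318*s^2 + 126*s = -48*s^3 - 132*s^2 - 78*s - 12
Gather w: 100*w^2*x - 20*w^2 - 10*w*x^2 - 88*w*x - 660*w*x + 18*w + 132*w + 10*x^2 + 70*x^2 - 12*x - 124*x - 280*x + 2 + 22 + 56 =w^2*(100*x - 20) + w*(-10*x^2 - 748*x + 150) + 80*x^2 - 416*x + 80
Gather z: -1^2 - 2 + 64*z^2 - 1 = 64*z^2 - 4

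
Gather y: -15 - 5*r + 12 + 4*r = -r - 3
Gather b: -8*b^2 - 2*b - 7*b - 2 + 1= -8*b^2 - 9*b - 1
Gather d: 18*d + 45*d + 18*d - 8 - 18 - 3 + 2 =81*d - 27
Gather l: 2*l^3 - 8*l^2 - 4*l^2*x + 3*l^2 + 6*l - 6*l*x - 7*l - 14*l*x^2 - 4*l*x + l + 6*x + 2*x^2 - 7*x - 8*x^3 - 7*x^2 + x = 2*l^3 + l^2*(-4*x - 5) + l*(-14*x^2 - 10*x) - 8*x^3 - 5*x^2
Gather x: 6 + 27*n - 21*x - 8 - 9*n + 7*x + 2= 18*n - 14*x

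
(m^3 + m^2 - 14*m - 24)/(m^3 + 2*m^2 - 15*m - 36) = (m + 2)/(m + 3)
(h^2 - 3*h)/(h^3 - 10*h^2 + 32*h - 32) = h*(h - 3)/(h^3 - 10*h^2 + 32*h - 32)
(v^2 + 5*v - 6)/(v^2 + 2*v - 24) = (v - 1)/(v - 4)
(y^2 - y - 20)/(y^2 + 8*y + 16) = (y - 5)/(y + 4)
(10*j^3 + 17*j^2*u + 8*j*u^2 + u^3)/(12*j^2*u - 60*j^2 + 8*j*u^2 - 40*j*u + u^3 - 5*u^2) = (5*j^2 + 6*j*u + u^2)/(6*j*u - 30*j + u^2 - 5*u)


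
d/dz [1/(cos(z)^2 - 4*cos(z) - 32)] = 2*(cos(z) - 2)*sin(z)/(sin(z)^2 + 4*cos(z) + 31)^2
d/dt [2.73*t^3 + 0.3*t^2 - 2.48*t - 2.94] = 8.19*t^2 + 0.6*t - 2.48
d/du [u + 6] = 1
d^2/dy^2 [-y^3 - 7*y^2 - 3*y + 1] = -6*y - 14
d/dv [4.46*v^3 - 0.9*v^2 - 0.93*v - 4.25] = 13.38*v^2 - 1.8*v - 0.93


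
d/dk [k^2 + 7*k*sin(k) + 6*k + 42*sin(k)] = 7*k*cos(k) + 2*k + 7*sin(k) + 42*cos(k) + 6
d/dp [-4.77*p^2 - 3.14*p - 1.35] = -9.54*p - 3.14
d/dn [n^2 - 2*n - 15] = 2*n - 2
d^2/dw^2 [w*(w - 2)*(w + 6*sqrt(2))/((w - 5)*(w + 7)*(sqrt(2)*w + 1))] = 2*(-8*w^6 + 11*sqrt(2)*w^6 - 78*sqrt(2)*w^5 + 210*w^5 - 564*w^4 + 1338*sqrt(2)*w^4 - 742*sqrt(2)*w^3 + 5477*w^3 - 2940*w^2 + 3885*sqrt(2)*w^2 - 1260*sqrt(2)*w - 1365*w + 6510*sqrt(2) + 26950)/(2*sqrt(2)*w^9 + 6*w^8 + 12*sqrt(2)*w^8 - 183*sqrt(2)*w^7 + 36*w^7 - 806*sqrt(2)*w^6 - 557*w^6 - 2466*w^5 + 6231*sqrt(2)*w^5 + 13464*sqrt(2)*w^4 + 19437*w^4 - 75985*sqrt(2)*w^3 + 43688*w^3 - 253995*w^2 + 22050*sqrt(2)*w^2 - 128625*sqrt(2)*w + 7350*w - 42875)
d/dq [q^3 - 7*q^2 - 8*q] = 3*q^2 - 14*q - 8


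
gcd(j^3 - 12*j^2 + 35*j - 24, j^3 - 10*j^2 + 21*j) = j - 3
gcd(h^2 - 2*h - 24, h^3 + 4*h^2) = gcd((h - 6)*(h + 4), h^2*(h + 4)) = h + 4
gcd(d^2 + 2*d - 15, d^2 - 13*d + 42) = 1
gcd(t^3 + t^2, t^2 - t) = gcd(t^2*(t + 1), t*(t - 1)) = t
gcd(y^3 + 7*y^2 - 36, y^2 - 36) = y + 6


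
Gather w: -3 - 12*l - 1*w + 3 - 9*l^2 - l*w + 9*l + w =-9*l^2 - l*w - 3*l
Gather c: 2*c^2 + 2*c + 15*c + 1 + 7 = 2*c^2 + 17*c + 8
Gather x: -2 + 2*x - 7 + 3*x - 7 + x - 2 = 6*x - 18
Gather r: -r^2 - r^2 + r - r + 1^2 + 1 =2 - 2*r^2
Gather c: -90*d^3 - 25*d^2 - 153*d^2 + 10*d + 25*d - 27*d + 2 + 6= -90*d^3 - 178*d^2 + 8*d + 8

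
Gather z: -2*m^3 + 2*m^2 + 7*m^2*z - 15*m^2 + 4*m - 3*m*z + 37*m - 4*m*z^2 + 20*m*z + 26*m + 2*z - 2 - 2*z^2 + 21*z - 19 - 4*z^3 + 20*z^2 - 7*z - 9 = -2*m^3 - 13*m^2 + 67*m - 4*z^3 + z^2*(18 - 4*m) + z*(7*m^2 + 17*m + 16) - 30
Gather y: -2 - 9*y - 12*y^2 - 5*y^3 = -5*y^3 - 12*y^2 - 9*y - 2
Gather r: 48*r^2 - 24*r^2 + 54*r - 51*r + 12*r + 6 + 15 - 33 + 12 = 24*r^2 + 15*r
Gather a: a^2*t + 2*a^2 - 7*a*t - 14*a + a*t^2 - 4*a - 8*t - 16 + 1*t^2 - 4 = a^2*(t + 2) + a*(t^2 - 7*t - 18) + t^2 - 8*t - 20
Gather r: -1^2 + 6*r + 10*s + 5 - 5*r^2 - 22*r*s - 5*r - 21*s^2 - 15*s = -5*r^2 + r*(1 - 22*s) - 21*s^2 - 5*s + 4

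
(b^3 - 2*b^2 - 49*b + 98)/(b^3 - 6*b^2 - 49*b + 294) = (b - 2)/(b - 6)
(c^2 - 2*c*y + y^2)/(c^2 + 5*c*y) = (c^2 - 2*c*y + y^2)/(c*(c + 5*y))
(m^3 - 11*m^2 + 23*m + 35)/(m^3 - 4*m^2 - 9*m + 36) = (m^3 - 11*m^2 + 23*m + 35)/(m^3 - 4*m^2 - 9*m + 36)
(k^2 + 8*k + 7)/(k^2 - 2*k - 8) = (k^2 + 8*k + 7)/(k^2 - 2*k - 8)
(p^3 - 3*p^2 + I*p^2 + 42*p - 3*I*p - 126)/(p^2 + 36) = (p^2 + p*(-3 + 7*I) - 21*I)/(p + 6*I)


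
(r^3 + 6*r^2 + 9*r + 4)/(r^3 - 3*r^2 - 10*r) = (r^3 + 6*r^2 + 9*r + 4)/(r*(r^2 - 3*r - 10))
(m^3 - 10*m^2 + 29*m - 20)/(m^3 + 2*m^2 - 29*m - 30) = (m^2 - 5*m + 4)/(m^2 + 7*m + 6)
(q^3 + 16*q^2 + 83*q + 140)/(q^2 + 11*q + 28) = q + 5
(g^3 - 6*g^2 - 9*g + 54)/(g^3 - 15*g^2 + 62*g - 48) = (g^2 - 9)/(g^2 - 9*g + 8)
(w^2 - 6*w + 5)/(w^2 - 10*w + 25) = (w - 1)/(w - 5)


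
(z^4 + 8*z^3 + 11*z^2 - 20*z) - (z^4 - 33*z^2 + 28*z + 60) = 8*z^3 + 44*z^2 - 48*z - 60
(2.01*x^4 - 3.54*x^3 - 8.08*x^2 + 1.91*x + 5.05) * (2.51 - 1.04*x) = -2.0904*x^5 + 8.7267*x^4 - 0.482199999999999*x^3 - 22.2672*x^2 - 0.4579*x + 12.6755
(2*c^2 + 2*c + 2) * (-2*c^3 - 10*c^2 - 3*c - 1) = -4*c^5 - 24*c^4 - 30*c^3 - 28*c^2 - 8*c - 2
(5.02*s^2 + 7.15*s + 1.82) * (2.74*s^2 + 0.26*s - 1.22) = 13.7548*s^4 + 20.8962*s^3 + 0.721400000000001*s^2 - 8.2498*s - 2.2204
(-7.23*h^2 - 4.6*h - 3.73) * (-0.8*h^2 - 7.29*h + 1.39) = 5.784*h^4 + 56.3867*h^3 + 26.4683*h^2 + 20.7977*h - 5.1847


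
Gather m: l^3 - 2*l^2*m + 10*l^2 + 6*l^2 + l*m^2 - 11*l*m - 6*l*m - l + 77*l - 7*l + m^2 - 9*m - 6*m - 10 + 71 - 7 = l^3 + 16*l^2 + 69*l + m^2*(l + 1) + m*(-2*l^2 - 17*l - 15) + 54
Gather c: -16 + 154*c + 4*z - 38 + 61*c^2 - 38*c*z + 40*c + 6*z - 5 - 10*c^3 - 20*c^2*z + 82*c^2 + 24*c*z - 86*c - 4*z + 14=-10*c^3 + c^2*(143 - 20*z) + c*(108 - 14*z) + 6*z - 45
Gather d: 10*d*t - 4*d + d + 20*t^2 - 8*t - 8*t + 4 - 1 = d*(10*t - 3) + 20*t^2 - 16*t + 3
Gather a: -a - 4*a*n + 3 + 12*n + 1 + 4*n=a*(-4*n - 1) + 16*n + 4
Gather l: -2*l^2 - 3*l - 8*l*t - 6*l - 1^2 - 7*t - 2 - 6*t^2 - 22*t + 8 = -2*l^2 + l*(-8*t - 9) - 6*t^2 - 29*t + 5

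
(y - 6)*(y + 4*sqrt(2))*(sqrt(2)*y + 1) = sqrt(2)*y^3 - 6*sqrt(2)*y^2 + 9*y^2 - 54*y + 4*sqrt(2)*y - 24*sqrt(2)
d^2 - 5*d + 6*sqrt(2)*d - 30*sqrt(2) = (d - 5)*(d + 6*sqrt(2))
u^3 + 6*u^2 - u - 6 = (u - 1)*(u + 1)*(u + 6)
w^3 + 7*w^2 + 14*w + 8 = (w + 1)*(w + 2)*(w + 4)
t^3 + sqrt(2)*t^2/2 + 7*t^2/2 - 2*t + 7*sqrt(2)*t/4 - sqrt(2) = (t - 1/2)*(t + 4)*(t + sqrt(2)/2)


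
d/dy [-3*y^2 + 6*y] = 6 - 6*y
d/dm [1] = 0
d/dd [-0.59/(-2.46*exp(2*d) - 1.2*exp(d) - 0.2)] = (-2.9028*exp(d) - 0.708)*exp(d)/(2.46*exp(2*d) + 1.2*exp(d) + 0.2)^2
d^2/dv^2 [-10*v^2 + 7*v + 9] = -20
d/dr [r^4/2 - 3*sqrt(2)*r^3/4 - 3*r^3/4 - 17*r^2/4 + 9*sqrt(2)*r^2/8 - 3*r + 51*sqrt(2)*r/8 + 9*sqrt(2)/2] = 2*r^3 - 9*sqrt(2)*r^2/4 - 9*r^2/4 - 17*r/2 + 9*sqrt(2)*r/4 - 3 + 51*sqrt(2)/8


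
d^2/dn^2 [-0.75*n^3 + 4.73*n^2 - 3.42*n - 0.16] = 9.46 - 4.5*n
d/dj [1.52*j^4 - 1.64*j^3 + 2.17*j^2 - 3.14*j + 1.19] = 6.08*j^3 - 4.92*j^2 + 4.34*j - 3.14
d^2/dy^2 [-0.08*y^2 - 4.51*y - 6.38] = -0.160000000000000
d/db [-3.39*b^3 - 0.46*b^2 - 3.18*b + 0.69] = -10.17*b^2 - 0.92*b - 3.18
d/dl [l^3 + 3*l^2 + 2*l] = 3*l^2 + 6*l + 2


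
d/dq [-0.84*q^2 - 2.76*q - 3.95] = -1.68*q - 2.76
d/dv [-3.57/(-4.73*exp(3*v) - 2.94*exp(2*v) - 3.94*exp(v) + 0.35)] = (-50.6583*exp(2*v) - 20.9916*exp(v) - 14.0658)*exp(v)/(4.73*exp(3*v) + 2.94*exp(2*v) + 3.94*exp(v) - 0.35)^2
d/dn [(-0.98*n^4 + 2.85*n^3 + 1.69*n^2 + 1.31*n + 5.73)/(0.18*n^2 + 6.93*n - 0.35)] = (-0.3528*n^5 - 19.8612*n^4 + 40.873*n^3 + 8.4834*n^2 - 3.2458*n - 40.1674)/(0.0324*n^4 + 2.4948*n^3 + 47.8989*n^2 - 4.851*n + 0.1225)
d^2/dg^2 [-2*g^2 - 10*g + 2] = -4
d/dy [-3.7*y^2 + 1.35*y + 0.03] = 1.35 - 7.4*y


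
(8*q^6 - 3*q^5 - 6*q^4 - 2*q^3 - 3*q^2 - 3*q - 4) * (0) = 0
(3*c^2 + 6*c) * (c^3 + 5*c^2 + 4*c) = 3*c^5 + 21*c^4 + 42*c^3 + 24*c^2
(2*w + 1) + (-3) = 2*w - 2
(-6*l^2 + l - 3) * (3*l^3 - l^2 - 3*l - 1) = -18*l^5 + 9*l^4 + 8*l^3 + 6*l^2 + 8*l + 3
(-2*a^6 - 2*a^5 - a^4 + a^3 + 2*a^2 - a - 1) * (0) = 0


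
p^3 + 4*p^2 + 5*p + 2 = (p + 1)^2*(p + 2)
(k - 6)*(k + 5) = k^2 - k - 30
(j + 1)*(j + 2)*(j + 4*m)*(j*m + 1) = j^4*m + 4*j^3*m^2 + 3*j^3*m + j^3 + 12*j^2*m^2 + 6*j^2*m + 3*j^2 + 8*j*m^2 + 12*j*m + 2*j + 8*m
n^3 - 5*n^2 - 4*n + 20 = (n - 5)*(n - 2)*(n + 2)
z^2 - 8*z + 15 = (z - 5)*(z - 3)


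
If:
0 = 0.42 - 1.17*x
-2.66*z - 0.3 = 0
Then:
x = 0.36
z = -0.11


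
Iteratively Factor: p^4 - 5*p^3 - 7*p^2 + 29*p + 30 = (p - 5)*(p^3 - 7*p - 6) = (p - 5)*(p - 3)*(p^2 + 3*p + 2) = (p - 5)*(p - 3)*(p + 2)*(p + 1)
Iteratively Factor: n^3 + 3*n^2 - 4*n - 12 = (n + 2)*(n^2 + n - 6) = (n + 2)*(n + 3)*(n - 2)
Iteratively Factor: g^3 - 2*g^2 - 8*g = (g - 4)*(g^2 + 2*g) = (g - 4)*(g + 2)*(g)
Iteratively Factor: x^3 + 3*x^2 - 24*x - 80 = (x + 4)*(x^2 - x - 20) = (x + 4)^2*(x - 5)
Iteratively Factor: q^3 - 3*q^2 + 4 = (q + 1)*(q^2 - 4*q + 4) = (q - 2)*(q + 1)*(q - 2)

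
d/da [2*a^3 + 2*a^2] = 2*a*(3*a + 2)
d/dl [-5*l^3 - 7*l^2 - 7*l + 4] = -15*l^2 - 14*l - 7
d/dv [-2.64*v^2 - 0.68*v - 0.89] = -5.28*v - 0.68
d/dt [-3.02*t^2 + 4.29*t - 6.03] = 4.29 - 6.04*t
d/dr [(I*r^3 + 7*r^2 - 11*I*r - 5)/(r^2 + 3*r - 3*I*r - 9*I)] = (I*r^4 + r^3*(6 + 6*I) + r^2*(48 - 10*I) + r*(10 - 126*I) - 84 - 15*I)/(r^4 + r^3*(6 - 6*I) - 36*I*r^2 + r*(-54 - 54*I) - 81)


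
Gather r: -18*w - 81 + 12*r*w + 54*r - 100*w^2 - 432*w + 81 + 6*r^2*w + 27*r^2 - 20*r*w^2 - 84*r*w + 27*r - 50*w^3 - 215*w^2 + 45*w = r^2*(6*w + 27) + r*(-20*w^2 - 72*w + 81) - 50*w^3 - 315*w^2 - 405*w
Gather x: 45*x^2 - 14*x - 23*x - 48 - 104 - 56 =45*x^2 - 37*x - 208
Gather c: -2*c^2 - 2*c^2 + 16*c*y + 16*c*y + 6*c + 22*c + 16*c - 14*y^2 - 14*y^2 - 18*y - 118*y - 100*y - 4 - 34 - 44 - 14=-4*c^2 + c*(32*y + 44) - 28*y^2 - 236*y - 96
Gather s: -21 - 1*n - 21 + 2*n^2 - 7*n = 2*n^2 - 8*n - 42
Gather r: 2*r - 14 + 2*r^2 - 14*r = 2*r^2 - 12*r - 14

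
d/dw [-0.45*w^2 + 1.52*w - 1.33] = 1.52 - 0.9*w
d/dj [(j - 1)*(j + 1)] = 2*j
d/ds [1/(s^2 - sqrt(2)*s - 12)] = (-2*s + sqrt(2))/(-s^2 + sqrt(2)*s + 12)^2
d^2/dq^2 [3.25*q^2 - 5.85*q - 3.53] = 6.50000000000000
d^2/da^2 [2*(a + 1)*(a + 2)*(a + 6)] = 12*a + 36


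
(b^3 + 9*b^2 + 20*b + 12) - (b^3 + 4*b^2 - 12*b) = 5*b^2 + 32*b + 12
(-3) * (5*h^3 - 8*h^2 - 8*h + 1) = -15*h^3 + 24*h^2 + 24*h - 3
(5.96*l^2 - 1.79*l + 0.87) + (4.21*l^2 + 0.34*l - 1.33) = 10.17*l^2 - 1.45*l - 0.46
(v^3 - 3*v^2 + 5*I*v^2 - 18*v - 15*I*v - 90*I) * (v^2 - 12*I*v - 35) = v^5 - 3*v^4 - 7*I*v^4 + 7*v^3 + 21*I*v^3 - 75*v^2 - 49*I*v^2 - 450*v + 525*I*v + 3150*I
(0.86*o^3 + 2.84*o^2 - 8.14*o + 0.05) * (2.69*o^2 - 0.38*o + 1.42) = 2.3134*o^5 + 7.3128*o^4 - 21.7546*o^3 + 7.2605*o^2 - 11.5778*o + 0.071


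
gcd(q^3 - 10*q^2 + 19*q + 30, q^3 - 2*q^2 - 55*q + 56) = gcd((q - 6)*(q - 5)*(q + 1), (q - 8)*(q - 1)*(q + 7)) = 1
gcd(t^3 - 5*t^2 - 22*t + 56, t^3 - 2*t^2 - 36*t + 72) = t - 2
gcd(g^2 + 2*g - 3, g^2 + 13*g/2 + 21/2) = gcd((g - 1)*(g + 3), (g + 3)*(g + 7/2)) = g + 3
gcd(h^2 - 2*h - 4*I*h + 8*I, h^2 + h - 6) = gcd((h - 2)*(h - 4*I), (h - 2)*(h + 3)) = h - 2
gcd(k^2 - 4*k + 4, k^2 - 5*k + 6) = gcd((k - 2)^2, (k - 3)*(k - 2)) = k - 2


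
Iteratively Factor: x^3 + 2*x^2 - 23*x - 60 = (x - 5)*(x^2 + 7*x + 12) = (x - 5)*(x + 4)*(x + 3)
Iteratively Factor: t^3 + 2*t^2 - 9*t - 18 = (t + 2)*(t^2 - 9) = (t - 3)*(t + 2)*(t + 3)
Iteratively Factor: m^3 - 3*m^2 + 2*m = (m)*(m^2 - 3*m + 2) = m*(m - 2)*(m - 1)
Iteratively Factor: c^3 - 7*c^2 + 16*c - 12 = (c - 3)*(c^2 - 4*c + 4) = (c - 3)*(c - 2)*(c - 2)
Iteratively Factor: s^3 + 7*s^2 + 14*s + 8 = (s + 4)*(s^2 + 3*s + 2) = (s + 1)*(s + 4)*(s + 2)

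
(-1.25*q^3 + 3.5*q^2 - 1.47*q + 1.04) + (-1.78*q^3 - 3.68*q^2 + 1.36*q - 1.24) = -3.03*q^3 - 0.18*q^2 - 0.11*q - 0.2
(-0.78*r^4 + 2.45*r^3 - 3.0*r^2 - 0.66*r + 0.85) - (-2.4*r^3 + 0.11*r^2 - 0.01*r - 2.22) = -0.78*r^4 + 4.85*r^3 - 3.11*r^2 - 0.65*r + 3.07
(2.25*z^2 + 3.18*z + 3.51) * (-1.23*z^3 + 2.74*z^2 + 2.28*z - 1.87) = -2.7675*z^5 + 2.2536*z^4 + 9.5259*z^3 + 12.6603*z^2 + 2.0562*z - 6.5637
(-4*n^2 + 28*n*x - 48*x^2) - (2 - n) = -4*n^2 + 28*n*x + n - 48*x^2 - 2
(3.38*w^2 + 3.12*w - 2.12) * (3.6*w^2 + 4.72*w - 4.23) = 12.168*w^4 + 27.1856*w^3 - 7.203*w^2 - 23.204*w + 8.9676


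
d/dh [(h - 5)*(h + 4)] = 2*h - 1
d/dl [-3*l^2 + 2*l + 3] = 2 - 6*l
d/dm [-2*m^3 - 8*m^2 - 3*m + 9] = -6*m^2 - 16*m - 3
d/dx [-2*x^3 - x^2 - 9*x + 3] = -6*x^2 - 2*x - 9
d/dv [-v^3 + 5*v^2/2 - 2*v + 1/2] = -3*v^2 + 5*v - 2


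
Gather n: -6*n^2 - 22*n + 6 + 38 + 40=-6*n^2 - 22*n + 84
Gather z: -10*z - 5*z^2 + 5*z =-5*z^2 - 5*z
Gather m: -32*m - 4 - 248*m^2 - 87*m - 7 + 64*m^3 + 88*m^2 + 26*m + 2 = 64*m^3 - 160*m^2 - 93*m - 9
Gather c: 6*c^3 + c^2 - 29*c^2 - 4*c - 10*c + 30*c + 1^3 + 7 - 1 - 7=6*c^3 - 28*c^2 + 16*c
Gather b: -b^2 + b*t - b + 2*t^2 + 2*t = -b^2 + b*(t - 1) + 2*t^2 + 2*t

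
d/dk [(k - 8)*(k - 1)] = 2*k - 9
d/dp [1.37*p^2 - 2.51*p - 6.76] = 2.74*p - 2.51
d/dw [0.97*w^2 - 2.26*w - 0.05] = 1.94*w - 2.26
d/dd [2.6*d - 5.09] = 2.60000000000000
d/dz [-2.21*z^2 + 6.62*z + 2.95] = 6.62 - 4.42*z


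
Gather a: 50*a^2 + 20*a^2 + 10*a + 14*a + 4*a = 70*a^2 + 28*a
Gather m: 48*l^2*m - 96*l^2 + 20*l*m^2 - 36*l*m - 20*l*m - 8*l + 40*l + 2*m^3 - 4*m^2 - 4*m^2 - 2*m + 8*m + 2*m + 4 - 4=-96*l^2 + 32*l + 2*m^3 + m^2*(20*l - 8) + m*(48*l^2 - 56*l + 8)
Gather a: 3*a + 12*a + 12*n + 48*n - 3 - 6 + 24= 15*a + 60*n + 15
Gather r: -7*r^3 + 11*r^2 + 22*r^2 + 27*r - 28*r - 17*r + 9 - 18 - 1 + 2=-7*r^3 + 33*r^2 - 18*r - 8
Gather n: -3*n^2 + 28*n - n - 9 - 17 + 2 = -3*n^2 + 27*n - 24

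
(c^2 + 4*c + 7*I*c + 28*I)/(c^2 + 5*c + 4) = (c + 7*I)/(c + 1)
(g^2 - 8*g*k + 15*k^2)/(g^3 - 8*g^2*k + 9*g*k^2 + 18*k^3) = (g - 5*k)/(g^2 - 5*g*k - 6*k^2)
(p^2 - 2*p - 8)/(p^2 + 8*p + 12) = (p - 4)/(p + 6)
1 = 1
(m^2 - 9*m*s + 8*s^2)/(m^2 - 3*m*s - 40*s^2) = (m - s)/(m + 5*s)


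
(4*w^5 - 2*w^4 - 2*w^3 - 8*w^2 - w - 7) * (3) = 12*w^5 - 6*w^4 - 6*w^3 - 24*w^2 - 3*w - 21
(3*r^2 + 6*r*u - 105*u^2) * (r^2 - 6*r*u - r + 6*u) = 3*r^4 - 12*r^3*u - 3*r^3 - 141*r^2*u^2 + 12*r^2*u + 630*r*u^3 + 141*r*u^2 - 630*u^3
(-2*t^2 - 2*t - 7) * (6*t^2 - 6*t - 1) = -12*t^4 - 28*t^2 + 44*t + 7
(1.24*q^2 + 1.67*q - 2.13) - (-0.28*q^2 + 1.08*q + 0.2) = 1.52*q^2 + 0.59*q - 2.33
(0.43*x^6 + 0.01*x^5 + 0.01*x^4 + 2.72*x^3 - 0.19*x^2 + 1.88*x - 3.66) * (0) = 0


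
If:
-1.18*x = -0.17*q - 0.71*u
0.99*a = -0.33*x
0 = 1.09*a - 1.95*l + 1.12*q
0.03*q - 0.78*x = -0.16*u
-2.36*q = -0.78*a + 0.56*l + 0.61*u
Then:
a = 0.00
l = 0.00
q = 0.00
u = 0.00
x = 0.00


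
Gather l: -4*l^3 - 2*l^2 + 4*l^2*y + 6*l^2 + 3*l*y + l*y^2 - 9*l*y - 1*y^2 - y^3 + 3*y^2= -4*l^3 + l^2*(4*y + 4) + l*(y^2 - 6*y) - y^3 + 2*y^2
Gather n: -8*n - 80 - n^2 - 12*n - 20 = -n^2 - 20*n - 100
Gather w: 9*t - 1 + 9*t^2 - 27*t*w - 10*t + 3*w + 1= 9*t^2 - t + w*(3 - 27*t)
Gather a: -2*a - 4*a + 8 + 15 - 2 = 21 - 6*a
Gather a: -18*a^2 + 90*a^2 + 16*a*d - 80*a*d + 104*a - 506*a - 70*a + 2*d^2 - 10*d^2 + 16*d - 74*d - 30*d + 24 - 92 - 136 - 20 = 72*a^2 + a*(-64*d - 472) - 8*d^2 - 88*d - 224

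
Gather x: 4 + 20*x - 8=20*x - 4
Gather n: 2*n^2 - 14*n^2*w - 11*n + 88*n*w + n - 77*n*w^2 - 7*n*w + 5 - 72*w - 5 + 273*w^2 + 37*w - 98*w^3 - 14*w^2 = n^2*(2 - 14*w) + n*(-77*w^2 + 81*w - 10) - 98*w^3 + 259*w^2 - 35*w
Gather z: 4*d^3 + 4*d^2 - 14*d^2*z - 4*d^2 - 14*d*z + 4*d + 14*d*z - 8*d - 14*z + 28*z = 4*d^3 - 4*d + z*(14 - 14*d^2)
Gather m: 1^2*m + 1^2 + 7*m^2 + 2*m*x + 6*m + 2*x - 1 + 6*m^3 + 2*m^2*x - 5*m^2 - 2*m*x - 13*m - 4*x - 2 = 6*m^3 + m^2*(2*x + 2) - 6*m - 2*x - 2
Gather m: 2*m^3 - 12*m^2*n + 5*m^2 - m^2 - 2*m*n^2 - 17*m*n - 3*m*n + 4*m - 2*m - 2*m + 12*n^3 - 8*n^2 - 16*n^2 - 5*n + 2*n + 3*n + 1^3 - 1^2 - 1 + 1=2*m^3 + m^2*(4 - 12*n) + m*(-2*n^2 - 20*n) + 12*n^3 - 24*n^2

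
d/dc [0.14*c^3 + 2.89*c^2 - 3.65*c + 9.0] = 0.42*c^2 + 5.78*c - 3.65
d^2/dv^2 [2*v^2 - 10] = 4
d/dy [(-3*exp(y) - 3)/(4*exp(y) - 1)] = 15*exp(y)/(4*exp(y) - 1)^2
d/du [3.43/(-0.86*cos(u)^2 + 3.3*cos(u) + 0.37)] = (11.319 - 5.8996*cos(u))*sin(u)/(-0.86*cos(u)^2 + 3.3*cos(u) + 0.37)^2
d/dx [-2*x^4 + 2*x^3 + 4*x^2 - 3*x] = -8*x^3 + 6*x^2 + 8*x - 3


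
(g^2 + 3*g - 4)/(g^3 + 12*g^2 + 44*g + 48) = (g - 1)/(g^2 + 8*g + 12)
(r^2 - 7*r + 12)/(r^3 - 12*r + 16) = (r^2 - 7*r + 12)/(r^3 - 12*r + 16)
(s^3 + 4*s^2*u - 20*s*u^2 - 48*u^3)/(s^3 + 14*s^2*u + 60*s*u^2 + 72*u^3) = (s - 4*u)/(s + 6*u)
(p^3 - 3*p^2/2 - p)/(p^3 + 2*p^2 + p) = (p^2 - 3*p/2 - 1)/(p^2 + 2*p + 1)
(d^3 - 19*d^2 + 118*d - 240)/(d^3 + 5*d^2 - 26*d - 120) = (d^2 - 14*d + 48)/(d^2 + 10*d + 24)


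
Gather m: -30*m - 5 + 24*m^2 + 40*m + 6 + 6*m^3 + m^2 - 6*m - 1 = 6*m^3 + 25*m^2 + 4*m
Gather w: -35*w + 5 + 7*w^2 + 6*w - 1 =7*w^2 - 29*w + 4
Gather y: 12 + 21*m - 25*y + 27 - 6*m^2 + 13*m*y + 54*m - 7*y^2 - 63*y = -6*m^2 + 75*m - 7*y^2 + y*(13*m - 88) + 39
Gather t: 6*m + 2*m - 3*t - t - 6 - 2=8*m - 4*t - 8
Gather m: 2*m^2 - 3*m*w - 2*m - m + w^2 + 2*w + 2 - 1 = 2*m^2 + m*(-3*w - 3) + w^2 + 2*w + 1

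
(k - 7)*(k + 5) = k^2 - 2*k - 35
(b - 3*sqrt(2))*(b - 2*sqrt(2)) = b^2 - 5*sqrt(2)*b + 12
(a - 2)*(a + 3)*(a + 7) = a^3 + 8*a^2 + a - 42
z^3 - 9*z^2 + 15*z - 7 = (z - 7)*(z - 1)^2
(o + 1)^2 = o^2 + 2*o + 1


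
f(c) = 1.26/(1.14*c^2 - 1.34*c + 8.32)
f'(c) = 1.26*(1.34 - 2.28*c)/(1.14*c^2 - 1.34*c + 8.32)^2 = (1.6884 - 2.8728*c)/(1.14*c^2 - 1.34*c + 8.32)^2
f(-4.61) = 0.03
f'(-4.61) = 0.01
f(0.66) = 0.16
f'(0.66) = -0.00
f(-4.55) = 0.03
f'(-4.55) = 0.01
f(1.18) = 0.15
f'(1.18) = -0.02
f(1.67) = 0.14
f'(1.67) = -0.04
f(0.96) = 0.16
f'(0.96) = -0.02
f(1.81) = 0.13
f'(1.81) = -0.04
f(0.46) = 0.16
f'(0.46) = 0.01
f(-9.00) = 0.01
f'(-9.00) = 0.00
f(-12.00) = 0.01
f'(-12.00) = 0.00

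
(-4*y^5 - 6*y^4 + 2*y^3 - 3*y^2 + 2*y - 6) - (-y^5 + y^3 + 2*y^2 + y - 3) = -3*y^5 - 6*y^4 + y^3 - 5*y^2 + y - 3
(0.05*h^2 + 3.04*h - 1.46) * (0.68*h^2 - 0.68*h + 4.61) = 0.034*h^4 + 2.0332*h^3 - 2.8295*h^2 + 15.0072*h - 6.7306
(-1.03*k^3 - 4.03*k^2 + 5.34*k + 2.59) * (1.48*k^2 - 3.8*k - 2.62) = -1.5244*k^5 - 2.0504*k^4 + 25.9158*k^3 - 5.9002*k^2 - 23.8328*k - 6.7858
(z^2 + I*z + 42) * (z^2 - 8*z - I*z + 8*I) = z^4 - 8*z^3 + 43*z^2 - 344*z - 42*I*z + 336*I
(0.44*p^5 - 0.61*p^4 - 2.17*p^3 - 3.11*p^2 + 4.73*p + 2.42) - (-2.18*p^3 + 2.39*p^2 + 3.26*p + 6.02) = 0.44*p^5 - 0.61*p^4 + 0.0100000000000002*p^3 - 5.5*p^2 + 1.47*p - 3.6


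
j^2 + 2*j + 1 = (j + 1)^2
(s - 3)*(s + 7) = s^2 + 4*s - 21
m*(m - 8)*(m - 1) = m^3 - 9*m^2 + 8*m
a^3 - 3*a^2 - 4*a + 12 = (a - 3)*(a - 2)*(a + 2)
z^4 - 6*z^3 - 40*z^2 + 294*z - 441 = (z - 7)*(z - 3)^2*(z + 7)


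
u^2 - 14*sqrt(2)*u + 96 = (u - 8*sqrt(2))*(u - 6*sqrt(2))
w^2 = w^2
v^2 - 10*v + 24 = (v - 6)*(v - 4)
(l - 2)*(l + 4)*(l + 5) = l^3 + 7*l^2 + 2*l - 40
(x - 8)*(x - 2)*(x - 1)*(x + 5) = x^4 - 6*x^3 - 29*x^2 + 114*x - 80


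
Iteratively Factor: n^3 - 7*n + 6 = (n + 3)*(n^2 - 3*n + 2) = (n - 1)*(n + 3)*(n - 2)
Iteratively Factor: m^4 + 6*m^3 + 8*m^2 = (m + 2)*(m^3 + 4*m^2) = m*(m + 2)*(m^2 + 4*m) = m*(m + 2)*(m + 4)*(m)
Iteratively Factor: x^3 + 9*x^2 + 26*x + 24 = (x + 2)*(x^2 + 7*x + 12) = (x + 2)*(x + 4)*(x + 3)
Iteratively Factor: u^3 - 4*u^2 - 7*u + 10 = (u + 2)*(u^2 - 6*u + 5) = (u - 5)*(u + 2)*(u - 1)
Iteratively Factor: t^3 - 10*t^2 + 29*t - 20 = (t - 4)*(t^2 - 6*t + 5) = (t - 5)*(t - 4)*(t - 1)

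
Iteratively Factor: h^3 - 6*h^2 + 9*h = (h)*(h^2 - 6*h + 9) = h*(h - 3)*(h - 3)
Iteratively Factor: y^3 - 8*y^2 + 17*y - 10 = (y - 5)*(y^2 - 3*y + 2) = (y - 5)*(y - 1)*(y - 2)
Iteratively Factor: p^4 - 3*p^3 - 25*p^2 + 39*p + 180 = (p + 3)*(p^3 - 6*p^2 - 7*p + 60) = (p + 3)^2*(p^2 - 9*p + 20) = (p - 4)*(p + 3)^2*(p - 5)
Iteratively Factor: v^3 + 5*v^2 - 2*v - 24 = (v + 3)*(v^2 + 2*v - 8) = (v + 3)*(v + 4)*(v - 2)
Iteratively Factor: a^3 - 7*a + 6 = (a + 3)*(a^2 - 3*a + 2) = (a - 1)*(a + 3)*(a - 2)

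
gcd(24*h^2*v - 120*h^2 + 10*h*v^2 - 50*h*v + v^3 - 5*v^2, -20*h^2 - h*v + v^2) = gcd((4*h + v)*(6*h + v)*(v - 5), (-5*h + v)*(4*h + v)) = 4*h + v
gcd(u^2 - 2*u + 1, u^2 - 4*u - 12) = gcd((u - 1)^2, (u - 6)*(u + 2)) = 1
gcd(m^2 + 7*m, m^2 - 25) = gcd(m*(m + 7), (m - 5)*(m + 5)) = 1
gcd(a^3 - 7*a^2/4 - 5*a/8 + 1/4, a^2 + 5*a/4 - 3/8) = a - 1/4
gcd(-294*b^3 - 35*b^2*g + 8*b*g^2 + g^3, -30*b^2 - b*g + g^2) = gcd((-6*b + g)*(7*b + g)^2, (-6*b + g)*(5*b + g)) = 6*b - g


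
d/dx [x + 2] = 1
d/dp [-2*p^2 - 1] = -4*p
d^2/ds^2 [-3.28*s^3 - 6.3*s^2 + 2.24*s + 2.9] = -19.68*s - 12.6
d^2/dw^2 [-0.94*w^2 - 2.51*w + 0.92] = -1.88000000000000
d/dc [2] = 0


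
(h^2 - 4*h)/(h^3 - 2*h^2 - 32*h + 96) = h/(h^2 + 2*h - 24)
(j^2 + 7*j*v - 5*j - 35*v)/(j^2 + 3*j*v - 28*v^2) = (5 - j)/(-j + 4*v)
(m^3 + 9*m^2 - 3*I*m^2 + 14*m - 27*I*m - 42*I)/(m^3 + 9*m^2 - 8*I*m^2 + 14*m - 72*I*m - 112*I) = (m - 3*I)/(m - 8*I)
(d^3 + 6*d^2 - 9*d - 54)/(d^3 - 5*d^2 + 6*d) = (d^2 + 9*d + 18)/(d*(d - 2))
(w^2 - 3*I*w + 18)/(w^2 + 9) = (w - 6*I)/(w - 3*I)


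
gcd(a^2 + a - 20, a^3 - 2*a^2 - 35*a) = a + 5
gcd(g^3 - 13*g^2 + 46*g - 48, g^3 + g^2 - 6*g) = g - 2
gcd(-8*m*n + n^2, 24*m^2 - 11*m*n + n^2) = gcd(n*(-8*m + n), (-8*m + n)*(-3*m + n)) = 8*m - n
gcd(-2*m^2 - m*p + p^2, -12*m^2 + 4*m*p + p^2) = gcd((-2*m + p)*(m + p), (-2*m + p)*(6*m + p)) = -2*m + p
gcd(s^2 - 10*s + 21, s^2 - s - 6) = s - 3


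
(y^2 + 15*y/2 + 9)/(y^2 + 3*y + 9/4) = 2*(y + 6)/(2*y + 3)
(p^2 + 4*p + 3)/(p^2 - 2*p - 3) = (p + 3)/(p - 3)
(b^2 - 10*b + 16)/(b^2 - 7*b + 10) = (b - 8)/(b - 5)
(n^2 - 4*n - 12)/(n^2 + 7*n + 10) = (n - 6)/(n + 5)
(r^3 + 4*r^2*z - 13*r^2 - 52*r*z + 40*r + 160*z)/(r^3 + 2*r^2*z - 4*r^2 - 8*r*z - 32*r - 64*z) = (r^2 + 4*r*z - 5*r - 20*z)/(r^2 + 2*r*z + 4*r + 8*z)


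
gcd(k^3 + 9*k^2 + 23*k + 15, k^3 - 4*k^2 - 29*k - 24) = k^2 + 4*k + 3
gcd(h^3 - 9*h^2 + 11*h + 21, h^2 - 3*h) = h - 3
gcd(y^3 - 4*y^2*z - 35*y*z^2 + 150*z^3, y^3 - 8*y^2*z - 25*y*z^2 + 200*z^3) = y - 5*z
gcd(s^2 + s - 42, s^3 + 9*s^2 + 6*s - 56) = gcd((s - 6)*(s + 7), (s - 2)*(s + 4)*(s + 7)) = s + 7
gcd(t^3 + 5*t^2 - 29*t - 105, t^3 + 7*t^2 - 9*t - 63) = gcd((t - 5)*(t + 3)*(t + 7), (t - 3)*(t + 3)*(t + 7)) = t^2 + 10*t + 21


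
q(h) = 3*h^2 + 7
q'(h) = 6*h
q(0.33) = 7.33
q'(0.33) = 1.98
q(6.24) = 123.81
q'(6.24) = 37.44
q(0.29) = 7.25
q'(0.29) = 1.74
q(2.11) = 20.36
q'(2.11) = 12.66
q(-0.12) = 7.04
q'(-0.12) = -0.72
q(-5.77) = 106.88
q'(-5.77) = -34.62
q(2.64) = 27.91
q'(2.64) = 15.84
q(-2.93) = 32.75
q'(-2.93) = -17.58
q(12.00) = 439.00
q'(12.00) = 72.00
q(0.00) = 7.00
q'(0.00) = 0.00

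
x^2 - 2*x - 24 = (x - 6)*(x + 4)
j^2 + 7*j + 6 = (j + 1)*(j + 6)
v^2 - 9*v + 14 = (v - 7)*(v - 2)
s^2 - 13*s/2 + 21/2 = (s - 7/2)*(s - 3)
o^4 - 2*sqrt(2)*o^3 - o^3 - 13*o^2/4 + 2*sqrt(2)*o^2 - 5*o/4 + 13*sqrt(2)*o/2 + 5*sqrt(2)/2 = (o - 5/2)*(o + 1/2)*(o + 1)*(o - 2*sqrt(2))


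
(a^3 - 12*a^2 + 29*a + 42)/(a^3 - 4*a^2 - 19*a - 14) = (a - 6)/(a + 2)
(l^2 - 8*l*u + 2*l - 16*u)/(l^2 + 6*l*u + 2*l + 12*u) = (l - 8*u)/(l + 6*u)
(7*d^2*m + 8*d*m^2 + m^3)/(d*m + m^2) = 7*d + m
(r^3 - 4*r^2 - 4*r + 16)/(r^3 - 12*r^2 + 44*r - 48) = (r + 2)/(r - 6)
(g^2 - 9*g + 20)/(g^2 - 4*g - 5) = (g - 4)/(g + 1)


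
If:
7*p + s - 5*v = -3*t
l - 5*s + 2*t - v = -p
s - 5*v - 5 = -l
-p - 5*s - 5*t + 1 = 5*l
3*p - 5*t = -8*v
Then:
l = 4217/2985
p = -7/597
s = -376/8955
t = -10463/8955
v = -1300/1791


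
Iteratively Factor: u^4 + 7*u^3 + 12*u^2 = (u + 4)*(u^3 + 3*u^2) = (u + 3)*(u + 4)*(u^2) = u*(u + 3)*(u + 4)*(u)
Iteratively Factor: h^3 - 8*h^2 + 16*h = (h - 4)*(h^2 - 4*h) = h*(h - 4)*(h - 4)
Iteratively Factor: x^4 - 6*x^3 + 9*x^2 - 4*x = (x - 1)*(x^3 - 5*x^2 + 4*x) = x*(x - 1)*(x^2 - 5*x + 4) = x*(x - 1)^2*(x - 4)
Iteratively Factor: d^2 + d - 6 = (d - 2)*(d + 3)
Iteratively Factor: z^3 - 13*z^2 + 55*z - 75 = (z - 5)*(z^2 - 8*z + 15) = (z - 5)^2*(z - 3)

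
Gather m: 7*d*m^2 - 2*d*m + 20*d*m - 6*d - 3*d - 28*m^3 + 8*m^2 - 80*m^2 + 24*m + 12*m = -9*d - 28*m^3 + m^2*(7*d - 72) + m*(18*d + 36)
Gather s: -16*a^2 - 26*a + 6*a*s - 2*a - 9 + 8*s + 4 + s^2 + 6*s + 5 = -16*a^2 - 28*a + s^2 + s*(6*a + 14)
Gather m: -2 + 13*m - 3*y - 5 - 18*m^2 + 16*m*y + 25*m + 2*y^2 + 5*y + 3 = -18*m^2 + m*(16*y + 38) + 2*y^2 + 2*y - 4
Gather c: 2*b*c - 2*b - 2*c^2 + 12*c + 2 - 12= -2*b - 2*c^2 + c*(2*b + 12) - 10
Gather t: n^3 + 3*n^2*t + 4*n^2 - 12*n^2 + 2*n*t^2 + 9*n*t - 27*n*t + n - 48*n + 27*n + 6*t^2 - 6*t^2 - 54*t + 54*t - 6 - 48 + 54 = n^3 - 8*n^2 + 2*n*t^2 - 20*n + t*(3*n^2 - 18*n)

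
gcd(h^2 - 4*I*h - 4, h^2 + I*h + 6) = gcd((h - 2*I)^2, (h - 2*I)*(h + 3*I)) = h - 2*I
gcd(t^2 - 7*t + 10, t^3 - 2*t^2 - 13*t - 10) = t - 5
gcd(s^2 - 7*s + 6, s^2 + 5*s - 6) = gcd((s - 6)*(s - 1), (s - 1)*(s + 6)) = s - 1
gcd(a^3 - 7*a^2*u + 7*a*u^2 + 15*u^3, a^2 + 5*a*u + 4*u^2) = a + u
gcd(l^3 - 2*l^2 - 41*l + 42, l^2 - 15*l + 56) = l - 7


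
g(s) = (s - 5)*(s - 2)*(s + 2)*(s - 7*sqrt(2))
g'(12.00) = 1626.96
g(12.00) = 2058.49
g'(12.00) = 1626.96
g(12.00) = 2058.49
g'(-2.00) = -333.19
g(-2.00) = 0.00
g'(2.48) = 71.36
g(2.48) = 40.21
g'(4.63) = -80.28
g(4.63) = 34.00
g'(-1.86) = -290.03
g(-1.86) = -43.59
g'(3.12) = 29.87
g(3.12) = 73.09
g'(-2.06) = -352.50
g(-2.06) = 20.57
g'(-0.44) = 10.57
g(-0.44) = -214.10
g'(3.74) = -16.05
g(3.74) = 77.51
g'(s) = (s - 5)*(s - 2)*(s + 2) + (s - 5)*(s - 2)*(s - 7*sqrt(2)) + (s - 5)*(s + 2)*(s - 7*sqrt(2)) + (s - 2)*(s + 2)*(s - 7*sqrt(2))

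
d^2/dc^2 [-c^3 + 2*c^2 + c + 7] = 4 - 6*c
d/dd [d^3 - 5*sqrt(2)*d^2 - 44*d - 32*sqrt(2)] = 3*d^2 - 10*sqrt(2)*d - 44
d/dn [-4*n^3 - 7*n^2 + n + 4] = -12*n^2 - 14*n + 1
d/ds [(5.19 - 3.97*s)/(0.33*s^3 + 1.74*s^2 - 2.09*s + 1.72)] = (2.6202*s^3 + 1.7697*s^2 - 18.0612*s + 4.0187)/(0.1089*s^6 + 1.1484*s^5 + 1.6482*s^4 - 6.138*s^3 + 10.3537*s^2 - 7.1896*s + 2.9584)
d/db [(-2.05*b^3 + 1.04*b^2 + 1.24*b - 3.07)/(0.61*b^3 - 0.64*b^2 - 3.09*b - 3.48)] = (0.6776*b^4 + 11.1562*b^3 + 24.6001*b^2 - 11.168*b - 13.8015)/(0.3721*b^6 - 0.7808*b^5 - 3.3602*b^4 - 0.2904*b^3 + 14.0025*b^2 + 21.5064*b + 12.1104)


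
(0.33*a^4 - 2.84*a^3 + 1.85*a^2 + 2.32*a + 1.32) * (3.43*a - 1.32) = 1.1319*a^5 - 10.1768*a^4 + 10.0943*a^3 + 5.5156*a^2 + 1.4652*a - 1.7424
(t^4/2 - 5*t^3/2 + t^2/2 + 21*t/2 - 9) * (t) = t^5/2 - 5*t^4/2 + t^3/2 + 21*t^2/2 - 9*t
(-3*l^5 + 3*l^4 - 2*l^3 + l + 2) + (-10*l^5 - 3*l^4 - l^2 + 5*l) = -13*l^5 - 2*l^3 - l^2 + 6*l + 2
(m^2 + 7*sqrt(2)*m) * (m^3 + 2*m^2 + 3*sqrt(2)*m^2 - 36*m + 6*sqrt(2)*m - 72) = m^5 + 2*m^4 + 10*sqrt(2)*m^4 + 6*m^3 + 20*sqrt(2)*m^3 - 252*sqrt(2)*m^2 + 12*m^2 - 504*sqrt(2)*m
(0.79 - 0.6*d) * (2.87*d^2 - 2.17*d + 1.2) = -1.722*d^3 + 3.5693*d^2 - 2.4343*d + 0.948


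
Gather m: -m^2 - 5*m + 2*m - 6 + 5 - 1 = -m^2 - 3*m - 2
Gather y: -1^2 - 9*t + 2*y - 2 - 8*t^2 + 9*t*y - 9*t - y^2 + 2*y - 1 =-8*t^2 - 18*t - y^2 + y*(9*t + 4) - 4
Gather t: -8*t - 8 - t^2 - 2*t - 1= -t^2 - 10*t - 9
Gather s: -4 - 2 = -6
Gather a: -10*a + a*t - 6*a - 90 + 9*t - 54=a*(t - 16) + 9*t - 144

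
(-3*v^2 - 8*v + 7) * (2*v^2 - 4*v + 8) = -6*v^4 - 4*v^3 + 22*v^2 - 92*v + 56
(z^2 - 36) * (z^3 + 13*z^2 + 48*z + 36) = z^5 + 13*z^4 + 12*z^3 - 432*z^2 - 1728*z - 1296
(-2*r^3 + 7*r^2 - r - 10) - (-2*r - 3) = -2*r^3 + 7*r^2 + r - 7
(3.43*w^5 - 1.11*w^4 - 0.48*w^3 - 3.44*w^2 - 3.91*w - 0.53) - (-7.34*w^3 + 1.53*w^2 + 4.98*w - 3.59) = 3.43*w^5 - 1.11*w^4 + 6.86*w^3 - 4.97*w^2 - 8.89*w + 3.06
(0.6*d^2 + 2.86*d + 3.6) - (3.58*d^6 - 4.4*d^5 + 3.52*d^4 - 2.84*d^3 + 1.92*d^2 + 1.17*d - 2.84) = -3.58*d^6 + 4.4*d^5 - 3.52*d^4 + 2.84*d^3 - 1.32*d^2 + 1.69*d + 6.44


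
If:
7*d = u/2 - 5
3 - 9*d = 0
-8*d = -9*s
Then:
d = 1/3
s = 8/27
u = 44/3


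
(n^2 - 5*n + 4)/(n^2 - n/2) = 2*(n^2 - 5*n + 4)/(n*(2*n - 1))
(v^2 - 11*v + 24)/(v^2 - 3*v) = (v - 8)/v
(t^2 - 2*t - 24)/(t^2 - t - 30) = (t + 4)/(t + 5)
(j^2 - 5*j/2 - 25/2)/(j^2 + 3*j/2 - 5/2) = (j - 5)/(j - 1)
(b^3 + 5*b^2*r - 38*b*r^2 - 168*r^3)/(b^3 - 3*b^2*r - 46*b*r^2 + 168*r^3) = (-b - 4*r)/(-b + 4*r)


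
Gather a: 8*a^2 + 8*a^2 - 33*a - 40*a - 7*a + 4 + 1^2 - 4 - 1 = 16*a^2 - 80*a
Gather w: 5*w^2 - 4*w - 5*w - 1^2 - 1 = 5*w^2 - 9*w - 2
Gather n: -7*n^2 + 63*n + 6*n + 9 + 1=-7*n^2 + 69*n + 10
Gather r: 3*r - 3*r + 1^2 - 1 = 0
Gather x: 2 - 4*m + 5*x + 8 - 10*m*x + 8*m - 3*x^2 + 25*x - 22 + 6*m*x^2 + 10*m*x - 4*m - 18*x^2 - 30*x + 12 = x^2*(6*m - 21)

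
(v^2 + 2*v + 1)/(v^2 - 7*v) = (v^2 + 2*v + 1)/(v*(v - 7))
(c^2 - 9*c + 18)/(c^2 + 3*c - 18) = (c - 6)/(c + 6)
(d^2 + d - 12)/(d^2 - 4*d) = (d^2 + d - 12)/(d*(d - 4))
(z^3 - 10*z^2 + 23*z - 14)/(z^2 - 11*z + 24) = (z^3 - 10*z^2 + 23*z - 14)/(z^2 - 11*z + 24)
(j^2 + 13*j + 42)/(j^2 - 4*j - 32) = (j^2 + 13*j + 42)/(j^2 - 4*j - 32)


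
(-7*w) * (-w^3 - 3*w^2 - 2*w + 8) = 7*w^4 + 21*w^3 + 14*w^2 - 56*w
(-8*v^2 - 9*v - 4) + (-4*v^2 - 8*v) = -12*v^2 - 17*v - 4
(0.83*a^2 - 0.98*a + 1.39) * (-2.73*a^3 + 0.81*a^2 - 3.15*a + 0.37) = -2.2659*a^5 + 3.3477*a^4 - 7.203*a^3 + 4.52*a^2 - 4.7411*a + 0.5143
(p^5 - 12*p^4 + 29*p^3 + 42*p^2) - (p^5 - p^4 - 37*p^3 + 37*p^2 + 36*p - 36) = -11*p^4 + 66*p^3 + 5*p^2 - 36*p + 36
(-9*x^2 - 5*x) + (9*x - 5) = -9*x^2 + 4*x - 5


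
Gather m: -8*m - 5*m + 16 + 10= 26 - 13*m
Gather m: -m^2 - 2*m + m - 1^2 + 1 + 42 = -m^2 - m + 42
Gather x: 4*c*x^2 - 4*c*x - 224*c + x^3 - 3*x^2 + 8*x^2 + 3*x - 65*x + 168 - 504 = -224*c + x^3 + x^2*(4*c + 5) + x*(-4*c - 62) - 336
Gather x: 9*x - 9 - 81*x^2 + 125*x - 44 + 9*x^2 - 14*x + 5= -72*x^2 + 120*x - 48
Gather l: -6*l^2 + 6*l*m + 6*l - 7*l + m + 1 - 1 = -6*l^2 + l*(6*m - 1) + m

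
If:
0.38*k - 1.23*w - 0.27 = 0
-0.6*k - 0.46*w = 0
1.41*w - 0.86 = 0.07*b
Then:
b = -15.86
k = 0.14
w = -0.18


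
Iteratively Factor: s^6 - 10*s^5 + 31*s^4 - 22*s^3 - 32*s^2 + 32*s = (s)*(s^5 - 10*s^4 + 31*s^3 - 22*s^2 - 32*s + 32) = s*(s - 4)*(s^4 - 6*s^3 + 7*s^2 + 6*s - 8) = s*(s - 4)*(s - 2)*(s^3 - 4*s^2 - s + 4) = s*(s - 4)*(s - 2)*(s + 1)*(s^2 - 5*s + 4) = s*(s - 4)^2*(s - 2)*(s + 1)*(s - 1)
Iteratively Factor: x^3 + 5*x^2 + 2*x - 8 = (x + 4)*(x^2 + x - 2) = (x - 1)*(x + 4)*(x + 2)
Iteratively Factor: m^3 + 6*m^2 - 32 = (m - 2)*(m^2 + 8*m + 16) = (m - 2)*(m + 4)*(m + 4)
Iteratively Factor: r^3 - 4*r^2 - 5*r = (r)*(r^2 - 4*r - 5) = r*(r - 5)*(r + 1)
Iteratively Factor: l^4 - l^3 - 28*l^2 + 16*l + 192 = (l - 4)*(l^3 + 3*l^2 - 16*l - 48) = (l - 4)*(l + 4)*(l^2 - l - 12) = (l - 4)*(l + 3)*(l + 4)*(l - 4)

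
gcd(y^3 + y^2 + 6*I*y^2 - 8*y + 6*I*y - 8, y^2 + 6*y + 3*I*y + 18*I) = 1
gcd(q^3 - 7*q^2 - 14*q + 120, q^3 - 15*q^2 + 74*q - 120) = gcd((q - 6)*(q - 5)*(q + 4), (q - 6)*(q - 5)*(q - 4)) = q^2 - 11*q + 30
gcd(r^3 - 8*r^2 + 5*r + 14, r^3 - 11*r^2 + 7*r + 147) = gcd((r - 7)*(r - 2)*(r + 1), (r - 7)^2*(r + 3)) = r - 7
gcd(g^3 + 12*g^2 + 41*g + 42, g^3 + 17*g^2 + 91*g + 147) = g^2 + 10*g + 21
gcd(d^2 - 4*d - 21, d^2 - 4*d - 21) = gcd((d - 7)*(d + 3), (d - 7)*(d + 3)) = d^2 - 4*d - 21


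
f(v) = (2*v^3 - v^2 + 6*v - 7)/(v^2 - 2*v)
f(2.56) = 24.67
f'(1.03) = -10.33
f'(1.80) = -211.58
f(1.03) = -0.30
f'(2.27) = -115.28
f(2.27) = 40.56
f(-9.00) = -16.16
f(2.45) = 28.22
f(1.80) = -33.96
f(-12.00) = -21.90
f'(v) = (2 - 2*v)*(2*v^3 - v^2 + 6*v - 7)/(v^2 - 2*v)^2 + (6*v^2 - 2*v + 6)/(v^2 - 2*v) = 2*(v^4 - 4*v^3 - 2*v^2 + 7*v - 7)/(v^2*(v^2 - 4*v + 4))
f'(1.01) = -10.10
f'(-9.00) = 1.89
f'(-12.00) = 1.93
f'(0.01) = -35000.15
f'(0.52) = -14.82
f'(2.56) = -25.64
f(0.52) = 5.03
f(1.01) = -0.10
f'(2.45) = -40.56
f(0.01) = 348.75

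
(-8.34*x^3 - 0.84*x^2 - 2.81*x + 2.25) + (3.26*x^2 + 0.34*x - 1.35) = -8.34*x^3 + 2.42*x^2 - 2.47*x + 0.9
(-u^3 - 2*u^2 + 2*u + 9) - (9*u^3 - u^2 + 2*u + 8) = -10*u^3 - u^2 + 1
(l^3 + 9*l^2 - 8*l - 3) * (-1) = -l^3 - 9*l^2 + 8*l + 3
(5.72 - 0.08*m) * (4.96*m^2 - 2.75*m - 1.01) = -0.3968*m^3 + 28.5912*m^2 - 15.6492*m - 5.7772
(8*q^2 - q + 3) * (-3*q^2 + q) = -24*q^4 + 11*q^3 - 10*q^2 + 3*q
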